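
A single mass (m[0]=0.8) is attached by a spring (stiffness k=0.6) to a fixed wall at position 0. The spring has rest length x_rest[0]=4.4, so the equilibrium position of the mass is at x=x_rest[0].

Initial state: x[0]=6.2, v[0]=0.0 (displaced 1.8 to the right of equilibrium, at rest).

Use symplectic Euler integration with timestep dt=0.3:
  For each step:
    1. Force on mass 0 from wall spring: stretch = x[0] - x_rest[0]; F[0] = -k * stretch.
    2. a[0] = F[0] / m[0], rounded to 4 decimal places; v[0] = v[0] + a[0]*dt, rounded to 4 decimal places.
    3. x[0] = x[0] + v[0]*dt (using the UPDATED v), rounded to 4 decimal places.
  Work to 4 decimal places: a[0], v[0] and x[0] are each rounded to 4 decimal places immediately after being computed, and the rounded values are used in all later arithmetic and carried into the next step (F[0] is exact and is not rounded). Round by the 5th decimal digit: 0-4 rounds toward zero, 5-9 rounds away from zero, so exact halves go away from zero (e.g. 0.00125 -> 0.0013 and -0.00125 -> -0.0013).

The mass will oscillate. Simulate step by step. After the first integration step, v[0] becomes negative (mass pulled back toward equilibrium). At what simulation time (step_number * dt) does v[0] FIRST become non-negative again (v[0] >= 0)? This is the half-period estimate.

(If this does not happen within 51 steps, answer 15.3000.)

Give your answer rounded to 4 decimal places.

Answer: 3.9000

Derivation:
Step 0: x=[6.2000] v=[0.0000]
Step 1: x=[6.0785] v=[-0.4050]
Step 2: x=[5.8437] v=[-0.7827]
Step 3: x=[5.5115] v=[-1.1075]
Step 4: x=[5.1042] v=[-1.3576]
Step 5: x=[4.6494] v=[-1.5161]
Step 6: x=[4.1777] v=[-1.5722]
Step 7: x=[3.7210] v=[-1.5222]
Step 8: x=[3.3102] v=[-1.3694]
Step 9: x=[2.9729] v=[-1.1242]
Step 10: x=[2.7320] v=[-0.8031]
Step 11: x=[2.6037] v=[-0.4278]
Step 12: x=[2.5966] v=[-0.0236]
Step 13: x=[2.7113] v=[0.3822]
First v>=0 after going negative at step 13, time=3.9000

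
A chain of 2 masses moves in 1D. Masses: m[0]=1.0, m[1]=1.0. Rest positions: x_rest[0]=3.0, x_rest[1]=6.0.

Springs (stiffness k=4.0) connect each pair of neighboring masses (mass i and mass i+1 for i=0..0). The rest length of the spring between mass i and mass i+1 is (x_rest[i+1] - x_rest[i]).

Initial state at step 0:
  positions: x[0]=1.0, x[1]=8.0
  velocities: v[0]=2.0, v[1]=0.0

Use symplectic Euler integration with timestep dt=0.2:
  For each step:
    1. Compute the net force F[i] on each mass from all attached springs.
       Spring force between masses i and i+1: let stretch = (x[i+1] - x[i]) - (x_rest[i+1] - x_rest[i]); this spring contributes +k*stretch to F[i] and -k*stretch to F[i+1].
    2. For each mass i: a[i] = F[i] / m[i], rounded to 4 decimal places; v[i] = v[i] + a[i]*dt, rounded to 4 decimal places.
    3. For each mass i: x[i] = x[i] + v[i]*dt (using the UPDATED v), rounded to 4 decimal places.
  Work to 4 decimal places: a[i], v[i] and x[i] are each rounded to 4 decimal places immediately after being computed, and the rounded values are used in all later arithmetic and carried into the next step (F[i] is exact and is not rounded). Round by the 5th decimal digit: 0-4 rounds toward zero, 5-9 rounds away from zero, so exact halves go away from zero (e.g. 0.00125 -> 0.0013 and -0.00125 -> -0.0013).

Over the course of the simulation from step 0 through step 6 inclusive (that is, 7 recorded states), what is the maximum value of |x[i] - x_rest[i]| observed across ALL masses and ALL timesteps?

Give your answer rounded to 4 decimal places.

Answer: 3.1847

Derivation:
Step 0: x=[1.0000 8.0000] v=[2.0000 0.0000]
Step 1: x=[2.0400 7.3600] v=[5.2000 -3.2000]
Step 2: x=[3.4512 6.3488] v=[7.0560 -5.0560]
Step 3: x=[4.8460 5.3540] v=[6.9741 -4.9741]
Step 4: x=[5.8421 4.7579] v=[4.9805 -2.9805]
Step 5: x=[6.1847 4.8153] v=[1.7131 0.2869]
Step 6: x=[5.8282 5.5718] v=[-1.7824 3.7824]
Max displacement = 3.1847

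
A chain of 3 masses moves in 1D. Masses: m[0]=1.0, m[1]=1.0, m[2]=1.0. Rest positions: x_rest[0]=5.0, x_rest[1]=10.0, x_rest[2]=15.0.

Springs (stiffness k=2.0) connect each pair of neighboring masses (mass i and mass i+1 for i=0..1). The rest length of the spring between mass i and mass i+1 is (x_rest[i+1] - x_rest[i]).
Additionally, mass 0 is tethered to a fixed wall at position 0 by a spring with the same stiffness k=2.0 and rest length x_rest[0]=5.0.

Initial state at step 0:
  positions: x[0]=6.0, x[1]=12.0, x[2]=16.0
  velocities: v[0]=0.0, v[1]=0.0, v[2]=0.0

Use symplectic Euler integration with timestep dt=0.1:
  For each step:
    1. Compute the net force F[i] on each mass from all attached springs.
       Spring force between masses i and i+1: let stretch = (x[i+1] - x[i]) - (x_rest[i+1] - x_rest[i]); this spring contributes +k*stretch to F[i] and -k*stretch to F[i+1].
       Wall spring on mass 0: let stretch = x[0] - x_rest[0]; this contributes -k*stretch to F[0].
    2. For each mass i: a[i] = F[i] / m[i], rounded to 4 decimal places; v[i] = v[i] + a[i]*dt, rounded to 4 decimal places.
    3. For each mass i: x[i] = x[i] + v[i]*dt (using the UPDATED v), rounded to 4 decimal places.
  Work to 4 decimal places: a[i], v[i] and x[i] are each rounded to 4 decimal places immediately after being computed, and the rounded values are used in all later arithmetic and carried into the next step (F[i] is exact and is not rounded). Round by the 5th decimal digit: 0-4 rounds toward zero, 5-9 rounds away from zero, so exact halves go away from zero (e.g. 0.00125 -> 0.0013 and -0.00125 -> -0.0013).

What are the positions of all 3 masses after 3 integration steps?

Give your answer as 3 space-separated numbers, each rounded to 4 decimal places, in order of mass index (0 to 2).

Answer: 5.9961 11.7699 16.1141

Derivation:
Step 0: x=[6.0000 12.0000 16.0000] v=[0.0000 0.0000 0.0000]
Step 1: x=[6.0000 11.9600 16.0200] v=[0.0000 -0.4000 0.2000]
Step 2: x=[5.9992 11.8820 16.0588] v=[-0.0080 -0.7800 0.3880]
Step 3: x=[5.9961 11.7699 16.1141] v=[-0.0313 -1.1212 0.5526]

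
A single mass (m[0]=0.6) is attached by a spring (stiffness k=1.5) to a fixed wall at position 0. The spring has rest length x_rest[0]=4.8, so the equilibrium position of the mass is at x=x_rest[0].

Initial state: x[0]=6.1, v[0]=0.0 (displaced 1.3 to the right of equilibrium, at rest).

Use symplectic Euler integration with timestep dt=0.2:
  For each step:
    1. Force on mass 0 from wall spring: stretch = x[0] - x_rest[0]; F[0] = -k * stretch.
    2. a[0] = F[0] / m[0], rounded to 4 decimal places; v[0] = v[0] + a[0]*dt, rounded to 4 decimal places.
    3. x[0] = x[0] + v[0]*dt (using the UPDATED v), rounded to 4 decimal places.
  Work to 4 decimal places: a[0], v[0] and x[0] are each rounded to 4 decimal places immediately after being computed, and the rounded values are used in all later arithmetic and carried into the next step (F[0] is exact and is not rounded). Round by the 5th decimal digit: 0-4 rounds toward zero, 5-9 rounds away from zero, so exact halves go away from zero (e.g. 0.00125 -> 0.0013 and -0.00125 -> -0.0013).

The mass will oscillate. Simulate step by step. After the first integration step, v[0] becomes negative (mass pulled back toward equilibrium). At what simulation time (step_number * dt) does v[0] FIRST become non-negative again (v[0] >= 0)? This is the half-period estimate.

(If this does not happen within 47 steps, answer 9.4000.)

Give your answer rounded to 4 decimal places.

Step 0: x=[6.1000] v=[0.0000]
Step 1: x=[5.9700] v=[-0.6500]
Step 2: x=[5.7230] v=[-1.2350]
Step 3: x=[5.3837] v=[-1.6965]
Step 4: x=[4.9860] v=[-1.9884]
Step 5: x=[4.5697] v=[-2.0814]
Step 6: x=[4.1765] v=[-1.9662]
Step 7: x=[3.8456] v=[-1.6544]
Step 8: x=[3.6102] v=[-1.1772]
Step 9: x=[3.4937] v=[-0.5823]
Step 10: x=[3.5079] v=[0.0709]
First v>=0 after going negative at step 10, time=2.0000

Answer: 2.0000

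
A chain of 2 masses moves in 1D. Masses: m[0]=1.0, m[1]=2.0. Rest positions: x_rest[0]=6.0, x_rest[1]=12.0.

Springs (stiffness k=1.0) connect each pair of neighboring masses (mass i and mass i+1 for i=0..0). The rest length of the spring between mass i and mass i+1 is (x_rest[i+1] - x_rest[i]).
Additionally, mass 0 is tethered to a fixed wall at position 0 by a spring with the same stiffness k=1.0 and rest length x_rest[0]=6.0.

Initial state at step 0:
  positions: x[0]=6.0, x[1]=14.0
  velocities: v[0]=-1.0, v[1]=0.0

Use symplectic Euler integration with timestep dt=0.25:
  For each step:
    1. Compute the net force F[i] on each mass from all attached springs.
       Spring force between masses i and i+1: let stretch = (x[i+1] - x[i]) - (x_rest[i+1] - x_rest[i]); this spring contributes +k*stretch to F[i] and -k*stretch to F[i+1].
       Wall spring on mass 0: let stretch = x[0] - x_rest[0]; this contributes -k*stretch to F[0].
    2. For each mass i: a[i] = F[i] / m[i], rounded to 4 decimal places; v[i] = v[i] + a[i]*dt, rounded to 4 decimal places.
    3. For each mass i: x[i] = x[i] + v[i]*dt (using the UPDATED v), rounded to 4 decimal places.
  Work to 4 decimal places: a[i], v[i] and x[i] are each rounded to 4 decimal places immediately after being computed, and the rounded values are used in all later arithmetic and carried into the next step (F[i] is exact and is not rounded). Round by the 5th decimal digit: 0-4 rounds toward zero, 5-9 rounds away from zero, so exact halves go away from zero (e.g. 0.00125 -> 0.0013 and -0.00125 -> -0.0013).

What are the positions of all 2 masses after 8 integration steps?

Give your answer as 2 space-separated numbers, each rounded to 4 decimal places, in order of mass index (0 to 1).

Answer: 7.2184 12.2641

Derivation:
Step 0: x=[6.0000 14.0000] v=[-1.0000 0.0000]
Step 1: x=[5.8750 13.9375] v=[-0.5000 -0.2500]
Step 2: x=[5.8867 13.8106] v=[0.0469 -0.5078]
Step 3: x=[6.0258 13.6235] v=[0.5562 -0.7483]
Step 4: x=[6.2631 13.3865] v=[0.9492 -0.9480]
Step 5: x=[6.5542 13.1144] v=[1.1643 -1.0884]
Step 6: x=[6.8457 12.8248] v=[1.1658 -1.1584]
Step 7: x=[7.0830 12.5359] v=[0.9492 -1.1558]
Step 8: x=[7.2184 12.2641] v=[0.5417 -1.0874]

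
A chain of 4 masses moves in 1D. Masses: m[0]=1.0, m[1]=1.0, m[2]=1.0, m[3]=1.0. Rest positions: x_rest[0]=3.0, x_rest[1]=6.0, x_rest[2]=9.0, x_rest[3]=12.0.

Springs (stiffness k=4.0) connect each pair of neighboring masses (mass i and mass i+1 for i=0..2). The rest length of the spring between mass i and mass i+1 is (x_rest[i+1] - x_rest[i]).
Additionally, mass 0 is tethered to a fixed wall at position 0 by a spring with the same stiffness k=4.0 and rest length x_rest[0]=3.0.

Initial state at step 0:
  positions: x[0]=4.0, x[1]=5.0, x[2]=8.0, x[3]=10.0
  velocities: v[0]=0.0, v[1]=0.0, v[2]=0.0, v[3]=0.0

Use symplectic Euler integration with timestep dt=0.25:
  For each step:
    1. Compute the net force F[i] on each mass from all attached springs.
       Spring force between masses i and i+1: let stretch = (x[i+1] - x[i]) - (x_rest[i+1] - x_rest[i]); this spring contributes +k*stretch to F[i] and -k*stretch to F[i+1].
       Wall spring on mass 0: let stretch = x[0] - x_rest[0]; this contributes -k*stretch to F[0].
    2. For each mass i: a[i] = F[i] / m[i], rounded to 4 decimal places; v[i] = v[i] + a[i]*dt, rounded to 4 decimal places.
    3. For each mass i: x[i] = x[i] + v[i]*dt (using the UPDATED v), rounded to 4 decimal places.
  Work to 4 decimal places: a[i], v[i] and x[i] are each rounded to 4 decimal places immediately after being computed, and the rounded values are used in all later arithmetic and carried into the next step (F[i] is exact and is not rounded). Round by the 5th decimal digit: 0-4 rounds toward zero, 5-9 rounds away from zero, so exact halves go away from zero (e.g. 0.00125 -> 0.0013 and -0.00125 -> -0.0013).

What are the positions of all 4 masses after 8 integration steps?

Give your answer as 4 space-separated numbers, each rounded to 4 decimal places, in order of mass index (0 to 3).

Step 0: x=[4.0000 5.0000 8.0000 10.0000] v=[0.0000 0.0000 0.0000 0.0000]
Step 1: x=[3.2500 5.5000 7.7500 10.2500] v=[-3.0000 2.0000 -1.0000 1.0000]
Step 2: x=[2.2500 6.0000 7.5625 10.6250] v=[-4.0000 2.0000 -0.7500 1.5000]
Step 3: x=[1.6250 5.9531 7.7500 10.9844] v=[-2.5000 -0.1875 0.7500 1.4375]
Step 4: x=[1.6758 5.2734 8.2969 11.2852] v=[0.2031 -2.7187 2.1875 1.2031]
Step 5: x=[2.2070 4.4502 8.8350 11.5889] v=[2.1249 -3.2928 2.1523 1.2148]
Step 6: x=[2.7473 4.1624 8.9654 11.9541] v=[2.1611 -1.1512 0.5214 1.4609]
Step 7: x=[2.9545 4.7216 8.6422 12.3222] v=[0.8289 2.2367 -1.2929 1.4722]
Step 8: x=[2.8649 5.8192 8.2588 12.5203] v=[-0.3585 4.3902 -1.5335 0.7922]

Answer: 2.8649 5.8192 8.2588 12.5203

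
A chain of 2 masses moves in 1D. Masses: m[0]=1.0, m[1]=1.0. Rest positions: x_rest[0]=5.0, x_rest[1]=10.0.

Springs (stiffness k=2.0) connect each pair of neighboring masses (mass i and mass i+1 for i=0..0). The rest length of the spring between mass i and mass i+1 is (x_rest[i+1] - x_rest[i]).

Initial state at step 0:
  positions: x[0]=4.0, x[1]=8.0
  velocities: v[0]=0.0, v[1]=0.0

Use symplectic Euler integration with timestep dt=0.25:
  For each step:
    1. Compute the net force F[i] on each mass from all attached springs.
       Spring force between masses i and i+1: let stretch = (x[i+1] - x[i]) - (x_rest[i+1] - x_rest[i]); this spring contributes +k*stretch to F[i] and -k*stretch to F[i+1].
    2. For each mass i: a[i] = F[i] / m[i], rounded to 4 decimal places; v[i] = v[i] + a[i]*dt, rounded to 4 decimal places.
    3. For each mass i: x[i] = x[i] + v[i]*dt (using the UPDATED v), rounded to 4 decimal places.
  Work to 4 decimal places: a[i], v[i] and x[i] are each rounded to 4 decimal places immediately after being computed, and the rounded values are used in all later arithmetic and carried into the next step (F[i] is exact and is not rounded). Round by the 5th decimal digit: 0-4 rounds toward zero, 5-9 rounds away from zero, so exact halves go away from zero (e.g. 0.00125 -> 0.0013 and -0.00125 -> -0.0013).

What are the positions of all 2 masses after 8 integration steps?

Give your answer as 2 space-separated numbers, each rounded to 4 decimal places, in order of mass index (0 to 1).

Answer: 3.2911 8.7092

Derivation:
Step 0: x=[4.0000 8.0000] v=[0.0000 0.0000]
Step 1: x=[3.8750 8.1250] v=[-0.5000 0.5000]
Step 2: x=[3.6563 8.3438] v=[-0.8750 0.8750]
Step 3: x=[3.3985 8.6016] v=[-1.0313 1.0313]
Step 4: x=[3.1661 8.8341] v=[-0.9298 0.9298]
Step 5: x=[3.0172 8.9831] v=[-0.5958 0.5958]
Step 6: x=[2.9890 9.0113] v=[-0.1129 0.1129]
Step 7: x=[3.0886 8.9117] v=[0.3983 -0.3983]
Step 8: x=[3.2911 8.7092] v=[0.8099 -0.8099]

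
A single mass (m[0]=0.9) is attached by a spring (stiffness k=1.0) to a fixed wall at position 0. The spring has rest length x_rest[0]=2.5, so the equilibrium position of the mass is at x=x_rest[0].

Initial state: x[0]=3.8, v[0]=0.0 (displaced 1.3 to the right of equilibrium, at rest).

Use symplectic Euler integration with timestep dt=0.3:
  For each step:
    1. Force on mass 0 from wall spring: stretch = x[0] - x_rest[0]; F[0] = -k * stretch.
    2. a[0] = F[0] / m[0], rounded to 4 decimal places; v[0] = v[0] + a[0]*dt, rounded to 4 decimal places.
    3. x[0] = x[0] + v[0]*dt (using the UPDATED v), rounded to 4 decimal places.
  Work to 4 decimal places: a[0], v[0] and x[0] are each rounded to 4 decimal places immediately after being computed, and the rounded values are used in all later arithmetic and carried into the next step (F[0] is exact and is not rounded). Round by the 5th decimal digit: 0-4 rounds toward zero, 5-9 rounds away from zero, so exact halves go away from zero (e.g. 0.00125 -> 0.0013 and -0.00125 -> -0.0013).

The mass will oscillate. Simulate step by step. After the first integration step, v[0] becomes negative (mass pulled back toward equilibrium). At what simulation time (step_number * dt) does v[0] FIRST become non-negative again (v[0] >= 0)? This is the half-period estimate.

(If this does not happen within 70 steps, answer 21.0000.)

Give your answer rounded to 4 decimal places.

Answer: 3.0000

Derivation:
Step 0: x=[3.8000] v=[0.0000]
Step 1: x=[3.6700] v=[-0.4333]
Step 2: x=[3.4230] v=[-0.8233]
Step 3: x=[3.0837] v=[-1.1310]
Step 4: x=[2.6860] v=[-1.3256]
Step 5: x=[2.2697] v=[-1.3876]
Step 6: x=[1.8765] v=[-1.3108]
Step 7: x=[1.5456] v=[-1.1030]
Step 8: x=[1.3101] v=[-0.7849]
Step 9: x=[1.1936] v=[-0.3883]
Step 10: x=[1.2078] v=[0.0472]
First v>=0 after going negative at step 10, time=3.0000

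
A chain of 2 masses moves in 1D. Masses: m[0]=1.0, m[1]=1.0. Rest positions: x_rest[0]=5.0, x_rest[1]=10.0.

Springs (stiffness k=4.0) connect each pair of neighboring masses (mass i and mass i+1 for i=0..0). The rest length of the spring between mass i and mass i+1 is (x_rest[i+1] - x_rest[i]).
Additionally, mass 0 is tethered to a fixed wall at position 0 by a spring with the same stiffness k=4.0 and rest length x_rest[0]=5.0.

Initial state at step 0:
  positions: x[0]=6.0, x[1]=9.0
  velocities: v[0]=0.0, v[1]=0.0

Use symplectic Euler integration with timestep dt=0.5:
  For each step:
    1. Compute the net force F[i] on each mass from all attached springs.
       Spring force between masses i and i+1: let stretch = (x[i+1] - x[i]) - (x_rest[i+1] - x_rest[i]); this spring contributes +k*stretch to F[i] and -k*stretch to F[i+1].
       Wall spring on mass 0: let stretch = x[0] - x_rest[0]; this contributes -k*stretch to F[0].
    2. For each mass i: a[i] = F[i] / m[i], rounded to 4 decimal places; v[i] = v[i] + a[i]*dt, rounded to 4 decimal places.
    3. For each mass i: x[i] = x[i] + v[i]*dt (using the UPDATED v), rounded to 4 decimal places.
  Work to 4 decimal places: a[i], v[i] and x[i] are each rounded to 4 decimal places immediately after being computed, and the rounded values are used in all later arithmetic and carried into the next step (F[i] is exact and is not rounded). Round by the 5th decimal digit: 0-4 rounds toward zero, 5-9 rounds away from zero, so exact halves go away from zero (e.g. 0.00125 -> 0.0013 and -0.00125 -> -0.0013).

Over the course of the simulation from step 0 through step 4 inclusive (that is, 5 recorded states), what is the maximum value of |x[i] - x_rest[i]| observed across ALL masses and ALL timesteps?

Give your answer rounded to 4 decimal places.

Step 0: x=[6.0000 9.0000] v=[0.0000 0.0000]
Step 1: x=[3.0000 11.0000] v=[-6.0000 4.0000]
Step 2: x=[5.0000 10.0000] v=[4.0000 -2.0000]
Step 3: x=[7.0000 9.0000] v=[4.0000 -2.0000]
Step 4: x=[4.0000 11.0000] v=[-6.0000 4.0000]
Max displacement = 2.0000

Answer: 2.0000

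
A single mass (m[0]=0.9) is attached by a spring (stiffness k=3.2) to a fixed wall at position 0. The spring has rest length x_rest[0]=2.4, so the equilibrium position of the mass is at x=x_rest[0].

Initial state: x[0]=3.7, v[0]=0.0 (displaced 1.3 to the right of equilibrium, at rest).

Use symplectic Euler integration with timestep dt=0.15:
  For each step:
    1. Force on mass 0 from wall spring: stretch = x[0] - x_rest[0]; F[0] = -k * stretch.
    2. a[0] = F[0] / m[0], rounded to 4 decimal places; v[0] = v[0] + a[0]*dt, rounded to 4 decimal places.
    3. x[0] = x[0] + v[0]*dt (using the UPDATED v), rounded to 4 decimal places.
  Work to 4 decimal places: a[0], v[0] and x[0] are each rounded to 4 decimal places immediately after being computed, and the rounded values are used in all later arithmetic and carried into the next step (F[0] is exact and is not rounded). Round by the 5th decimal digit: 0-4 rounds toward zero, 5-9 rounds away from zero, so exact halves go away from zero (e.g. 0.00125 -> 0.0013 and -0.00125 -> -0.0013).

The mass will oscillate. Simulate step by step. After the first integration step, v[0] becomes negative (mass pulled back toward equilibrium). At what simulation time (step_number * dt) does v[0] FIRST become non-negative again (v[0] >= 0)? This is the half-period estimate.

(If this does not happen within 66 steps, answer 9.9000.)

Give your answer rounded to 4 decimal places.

Step 0: x=[3.7000] v=[0.0000]
Step 1: x=[3.5960] v=[-0.6933]
Step 2: x=[3.3963] v=[-1.3312]
Step 3: x=[3.1169] v=[-1.8626]
Step 4: x=[2.7802] v=[-2.2450]
Step 5: x=[2.4130] v=[-2.4478]
Step 6: x=[2.0448] v=[-2.4547]
Step 7: x=[1.7050] v=[-2.2653]
Step 8: x=[1.4208] v=[-1.8946]
Step 9: x=[1.2149] v=[-1.3724]
Step 10: x=[1.1039] v=[-0.7403]
Step 11: x=[1.0966] v=[-0.0490]
Step 12: x=[1.1935] v=[0.6461]
First v>=0 after going negative at step 12, time=1.8000

Answer: 1.8000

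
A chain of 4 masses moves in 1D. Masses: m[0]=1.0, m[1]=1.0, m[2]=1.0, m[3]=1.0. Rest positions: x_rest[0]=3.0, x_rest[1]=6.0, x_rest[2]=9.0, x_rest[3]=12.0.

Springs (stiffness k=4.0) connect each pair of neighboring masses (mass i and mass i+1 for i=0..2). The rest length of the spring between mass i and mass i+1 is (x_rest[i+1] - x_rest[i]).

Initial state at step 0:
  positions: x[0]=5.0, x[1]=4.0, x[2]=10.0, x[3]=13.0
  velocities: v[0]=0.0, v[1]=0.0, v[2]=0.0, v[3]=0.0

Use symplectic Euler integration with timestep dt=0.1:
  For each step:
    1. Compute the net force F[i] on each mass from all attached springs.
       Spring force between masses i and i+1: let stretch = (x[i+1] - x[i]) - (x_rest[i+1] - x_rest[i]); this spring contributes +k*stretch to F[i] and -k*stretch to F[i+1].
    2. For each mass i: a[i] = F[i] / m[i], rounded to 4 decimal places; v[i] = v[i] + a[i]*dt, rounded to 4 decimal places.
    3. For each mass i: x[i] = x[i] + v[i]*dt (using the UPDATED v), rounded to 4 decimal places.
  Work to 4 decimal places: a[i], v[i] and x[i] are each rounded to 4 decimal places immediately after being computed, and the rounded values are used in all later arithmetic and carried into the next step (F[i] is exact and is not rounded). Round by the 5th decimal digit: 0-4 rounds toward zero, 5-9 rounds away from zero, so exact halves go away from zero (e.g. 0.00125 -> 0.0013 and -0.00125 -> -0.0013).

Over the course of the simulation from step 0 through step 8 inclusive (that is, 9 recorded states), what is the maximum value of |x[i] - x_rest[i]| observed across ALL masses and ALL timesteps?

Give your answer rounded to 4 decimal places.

Step 0: x=[5.0000 4.0000 10.0000 13.0000] v=[0.0000 0.0000 0.0000 0.0000]
Step 1: x=[4.8400 4.2800 9.8800 13.0000] v=[-1.6000 2.8000 -1.2000 0.0000]
Step 2: x=[4.5376 4.8064 9.6608 12.9952] v=[-3.0240 5.2640 -2.1920 -0.0480]
Step 3: x=[4.1260 5.5162 9.3808 12.9770] v=[-4.1165 7.0982 -2.8000 -0.1818]
Step 4: x=[3.6500 6.3250 9.0901 12.9350] v=[-4.7604 8.0880 -2.9074 -0.4203]
Step 5: x=[3.1610 7.1374 8.8426 12.8592] v=[-4.8904 8.1240 -2.4755 -0.7583]
Step 6: x=[2.7110 7.8590 8.6875 12.7427] v=[-4.4998 7.2155 -1.5509 -1.1649]
Step 7: x=[2.3469 8.4078 8.6615 12.5840] v=[-3.6406 5.4877 -0.2602 -1.5870]
Step 8: x=[2.1053 8.7243 8.7822 12.3884] v=[-2.4162 3.1648 1.2073 -1.9560]
Max displacement = 2.7243

Answer: 2.7243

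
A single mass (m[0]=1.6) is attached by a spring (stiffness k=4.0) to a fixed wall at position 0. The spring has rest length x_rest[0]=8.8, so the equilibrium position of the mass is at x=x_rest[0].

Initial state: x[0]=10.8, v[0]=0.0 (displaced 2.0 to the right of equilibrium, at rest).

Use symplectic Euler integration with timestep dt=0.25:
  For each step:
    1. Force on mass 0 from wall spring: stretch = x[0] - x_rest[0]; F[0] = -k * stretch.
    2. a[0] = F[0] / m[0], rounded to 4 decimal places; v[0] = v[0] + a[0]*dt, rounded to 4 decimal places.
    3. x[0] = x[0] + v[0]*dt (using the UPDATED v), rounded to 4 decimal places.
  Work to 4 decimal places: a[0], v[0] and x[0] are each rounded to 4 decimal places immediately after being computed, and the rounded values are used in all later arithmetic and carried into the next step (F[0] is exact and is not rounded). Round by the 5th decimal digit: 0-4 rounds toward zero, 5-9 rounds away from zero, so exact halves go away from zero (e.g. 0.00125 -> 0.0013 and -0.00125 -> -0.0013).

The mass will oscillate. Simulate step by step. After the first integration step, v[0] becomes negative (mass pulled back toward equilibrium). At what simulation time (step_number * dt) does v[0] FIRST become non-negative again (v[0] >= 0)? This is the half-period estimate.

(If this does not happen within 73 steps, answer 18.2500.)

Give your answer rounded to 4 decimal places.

Step 0: x=[10.8000] v=[0.0000]
Step 1: x=[10.4875] v=[-1.2500]
Step 2: x=[9.9113] v=[-2.3047]
Step 3: x=[9.1615] v=[-2.9993]
Step 4: x=[8.3552] v=[-3.2253]
Step 5: x=[7.6184] v=[-2.9473]
Step 6: x=[7.0662] v=[-2.2088]
Step 7: x=[6.7849] v=[-1.1252]
Step 8: x=[6.8185] v=[0.1343]
First v>=0 after going negative at step 8, time=2.0000

Answer: 2.0000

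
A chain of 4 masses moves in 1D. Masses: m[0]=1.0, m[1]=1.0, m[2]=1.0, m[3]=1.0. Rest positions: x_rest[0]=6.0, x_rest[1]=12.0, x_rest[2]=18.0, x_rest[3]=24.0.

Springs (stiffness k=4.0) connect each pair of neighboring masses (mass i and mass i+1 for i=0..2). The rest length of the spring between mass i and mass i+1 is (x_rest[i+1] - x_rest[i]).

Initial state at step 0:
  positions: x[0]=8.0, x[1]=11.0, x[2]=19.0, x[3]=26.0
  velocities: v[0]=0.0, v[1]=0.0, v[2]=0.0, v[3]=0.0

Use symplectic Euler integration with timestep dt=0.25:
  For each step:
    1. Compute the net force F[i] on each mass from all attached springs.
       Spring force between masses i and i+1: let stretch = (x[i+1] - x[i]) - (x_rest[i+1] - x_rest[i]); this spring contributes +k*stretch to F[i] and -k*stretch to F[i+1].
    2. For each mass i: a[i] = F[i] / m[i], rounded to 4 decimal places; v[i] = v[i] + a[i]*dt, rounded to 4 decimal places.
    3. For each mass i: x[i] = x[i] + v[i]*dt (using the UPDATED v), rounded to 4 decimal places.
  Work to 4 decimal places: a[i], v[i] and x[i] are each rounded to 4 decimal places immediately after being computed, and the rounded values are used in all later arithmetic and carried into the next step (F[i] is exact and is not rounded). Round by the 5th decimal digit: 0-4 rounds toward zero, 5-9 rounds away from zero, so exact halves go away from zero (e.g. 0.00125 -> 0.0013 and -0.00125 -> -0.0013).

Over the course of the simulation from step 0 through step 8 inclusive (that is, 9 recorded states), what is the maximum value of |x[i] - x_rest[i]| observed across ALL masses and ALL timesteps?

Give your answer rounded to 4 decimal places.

Answer: 2.7813

Derivation:
Step 0: x=[8.0000 11.0000 19.0000 26.0000] v=[0.0000 0.0000 0.0000 0.0000]
Step 1: x=[7.2500 12.2500 18.7500 25.7500] v=[-3.0000 5.0000 -1.0000 -1.0000]
Step 2: x=[6.2500 13.8750 18.6250 25.2500] v=[-4.0000 6.5000 -0.5000 -2.0000]
Step 3: x=[5.6563 14.7813 18.9688 24.5938] v=[-2.3750 3.6250 1.3750 -2.6250]
Step 4: x=[5.8438 14.4532 19.6719 24.0313] v=[0.7500 -1.3125 2.8125 -2.2500]
Step 5: x=[6.6837 13.2774 20.1602 23.8790] v=[3.3594 -4.7032 1.9532 -0.6094]
Step 6: x=[7.6720 12.1739 19.8575 24.2970] v=[3.9531 -4.4141 -1.2108 1.6718]
Step 7: x=[8.2858 11.8658 18.7438 25.1051] v=[2.4550 -1.2324 -4.4549 3.2323]
Step 8: x=[8.2946 12.3822 17.5009 25.8229] v=[0.0350 2.0656 -4.9716 2.8710]
Max displacement = 2.7813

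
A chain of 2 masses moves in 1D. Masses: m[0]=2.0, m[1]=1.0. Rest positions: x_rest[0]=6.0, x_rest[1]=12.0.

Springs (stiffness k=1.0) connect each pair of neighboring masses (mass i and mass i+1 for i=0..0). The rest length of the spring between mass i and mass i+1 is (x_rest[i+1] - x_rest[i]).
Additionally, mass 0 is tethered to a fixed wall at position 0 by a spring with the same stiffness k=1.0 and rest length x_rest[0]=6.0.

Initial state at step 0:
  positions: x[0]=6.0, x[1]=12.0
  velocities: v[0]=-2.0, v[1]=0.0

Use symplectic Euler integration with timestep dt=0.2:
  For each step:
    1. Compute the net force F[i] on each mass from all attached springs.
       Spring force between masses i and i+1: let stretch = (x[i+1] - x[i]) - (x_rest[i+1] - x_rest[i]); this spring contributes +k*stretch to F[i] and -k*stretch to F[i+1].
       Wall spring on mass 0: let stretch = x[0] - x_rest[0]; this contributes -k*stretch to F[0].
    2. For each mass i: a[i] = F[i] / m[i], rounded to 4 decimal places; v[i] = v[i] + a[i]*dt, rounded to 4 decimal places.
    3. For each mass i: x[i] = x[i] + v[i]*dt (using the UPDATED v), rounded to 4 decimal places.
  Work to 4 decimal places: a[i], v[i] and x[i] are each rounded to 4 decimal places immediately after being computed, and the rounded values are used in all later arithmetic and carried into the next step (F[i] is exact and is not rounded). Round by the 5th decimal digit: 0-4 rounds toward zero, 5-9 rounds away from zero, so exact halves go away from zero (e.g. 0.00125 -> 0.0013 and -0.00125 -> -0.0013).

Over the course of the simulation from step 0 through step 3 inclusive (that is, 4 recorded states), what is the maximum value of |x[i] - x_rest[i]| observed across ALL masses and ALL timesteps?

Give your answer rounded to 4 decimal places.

Step 0: x=[6.0000 12.0000] v=[-2.0000 0.0000]
Step 1: x=[5.6000 12.0000] v=[-2.0000 0.0000]
Step 2: x=[5.2160 11.9840] v=[-1.9200 -0.0800]
Step 3: x=[4.8630 11.9373] v=[-1.7648 -0.2336]
Max displacement = 1.1370

Answer: 1.1370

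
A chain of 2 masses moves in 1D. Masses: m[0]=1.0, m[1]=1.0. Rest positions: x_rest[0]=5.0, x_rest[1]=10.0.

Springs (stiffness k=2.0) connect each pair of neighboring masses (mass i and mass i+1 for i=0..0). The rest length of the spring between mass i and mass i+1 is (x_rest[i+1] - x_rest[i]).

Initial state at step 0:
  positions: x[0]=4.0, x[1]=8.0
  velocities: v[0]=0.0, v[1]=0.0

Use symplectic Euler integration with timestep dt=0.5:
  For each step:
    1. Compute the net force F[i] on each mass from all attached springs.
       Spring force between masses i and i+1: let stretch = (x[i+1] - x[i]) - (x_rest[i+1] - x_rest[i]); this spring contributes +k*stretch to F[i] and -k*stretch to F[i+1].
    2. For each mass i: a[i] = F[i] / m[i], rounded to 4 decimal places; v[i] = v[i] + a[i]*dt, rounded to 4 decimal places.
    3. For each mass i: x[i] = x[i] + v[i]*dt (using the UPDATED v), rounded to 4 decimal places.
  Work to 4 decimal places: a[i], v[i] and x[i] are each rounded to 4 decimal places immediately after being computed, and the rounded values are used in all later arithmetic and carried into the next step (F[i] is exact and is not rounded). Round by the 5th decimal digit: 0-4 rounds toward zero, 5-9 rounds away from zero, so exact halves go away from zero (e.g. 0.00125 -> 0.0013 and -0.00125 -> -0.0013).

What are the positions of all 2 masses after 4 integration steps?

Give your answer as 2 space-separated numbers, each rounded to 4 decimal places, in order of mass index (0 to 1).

Step 0: x=[4.0000 8.0000] v=[0.0000 0.0000]
Step 1: x=[3.5000 8.5000] v=[-1.0000 1.0000]
Step 2: x=[3.0000 9.0000] v=[-1.0000 1.0000]
Step 3: x=[3.0000 9.0000] v=[0.0000 0.0000]
Step 4: x=[3.5000 8.5000] v=[1.0000 -1.0000]

Answer: 3.5000 8.5000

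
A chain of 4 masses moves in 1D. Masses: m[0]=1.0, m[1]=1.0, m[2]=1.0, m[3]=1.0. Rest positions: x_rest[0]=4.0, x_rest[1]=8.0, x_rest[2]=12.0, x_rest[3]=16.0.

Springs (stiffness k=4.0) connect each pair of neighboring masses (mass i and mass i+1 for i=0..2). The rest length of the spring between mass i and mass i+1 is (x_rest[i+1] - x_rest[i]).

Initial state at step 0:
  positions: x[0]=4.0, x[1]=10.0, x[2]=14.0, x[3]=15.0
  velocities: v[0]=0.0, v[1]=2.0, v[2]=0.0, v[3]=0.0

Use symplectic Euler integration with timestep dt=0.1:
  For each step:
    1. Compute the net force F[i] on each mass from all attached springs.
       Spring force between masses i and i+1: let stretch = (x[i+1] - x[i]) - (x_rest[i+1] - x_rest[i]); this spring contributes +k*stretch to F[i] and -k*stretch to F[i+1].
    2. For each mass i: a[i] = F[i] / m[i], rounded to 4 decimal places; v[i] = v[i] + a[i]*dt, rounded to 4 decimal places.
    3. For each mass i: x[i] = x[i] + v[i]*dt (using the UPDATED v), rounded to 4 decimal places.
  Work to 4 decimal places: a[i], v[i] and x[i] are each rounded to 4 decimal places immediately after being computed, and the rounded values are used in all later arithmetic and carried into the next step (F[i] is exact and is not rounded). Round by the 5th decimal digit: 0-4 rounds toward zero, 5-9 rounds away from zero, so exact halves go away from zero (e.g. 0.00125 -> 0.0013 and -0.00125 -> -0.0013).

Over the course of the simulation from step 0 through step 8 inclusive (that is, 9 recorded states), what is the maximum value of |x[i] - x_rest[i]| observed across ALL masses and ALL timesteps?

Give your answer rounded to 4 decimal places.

Step 0: x=[4.0000 10.0000 14.0000 15.0000] v=[0.0000 2.0000 0.0000 0.0000]
Step 1: x=[4.0800 10.1200 13.8800 15.1200] v=[0.8000 1.2000 -1.2000 1.2000]
Step 2: x=[4.2416 10.1488 13.6592 15.3504] v=[1.6160 0.2880 -2.2080 2.3040]
Step 3: x=[4.4795 10.0817 13.3656 15.6732] v=[2.3789 -0.6707 -2.9357 3.2275]
Step 4: x=[4.7815 9.9219 13.0330 16.0637] v=[3.0198 -1.5980 -3.3262 3.9045]
Step 5: x=[5.1291 9.6809 12.6972 16.4929] v=[3.4760 -2.4097 -3.3584 4.2922]
Step 6: x=[5.4988 9.3785 12.3925 16.9303] v=[3.6967 -3.0239 -3.0466 4.3739]
Step 7: x=[5.8637 9.0415 12.1488 17.3462] v=[3.6486 -3.3702 -2.4371 4.1588]
Step 8: x=[6.1957 8.7017 11.9887 17.7142] v=[3.3197 -3.3984 -1.6011 3.6798]
Max displacement = 2.1957

Answer: 2.1957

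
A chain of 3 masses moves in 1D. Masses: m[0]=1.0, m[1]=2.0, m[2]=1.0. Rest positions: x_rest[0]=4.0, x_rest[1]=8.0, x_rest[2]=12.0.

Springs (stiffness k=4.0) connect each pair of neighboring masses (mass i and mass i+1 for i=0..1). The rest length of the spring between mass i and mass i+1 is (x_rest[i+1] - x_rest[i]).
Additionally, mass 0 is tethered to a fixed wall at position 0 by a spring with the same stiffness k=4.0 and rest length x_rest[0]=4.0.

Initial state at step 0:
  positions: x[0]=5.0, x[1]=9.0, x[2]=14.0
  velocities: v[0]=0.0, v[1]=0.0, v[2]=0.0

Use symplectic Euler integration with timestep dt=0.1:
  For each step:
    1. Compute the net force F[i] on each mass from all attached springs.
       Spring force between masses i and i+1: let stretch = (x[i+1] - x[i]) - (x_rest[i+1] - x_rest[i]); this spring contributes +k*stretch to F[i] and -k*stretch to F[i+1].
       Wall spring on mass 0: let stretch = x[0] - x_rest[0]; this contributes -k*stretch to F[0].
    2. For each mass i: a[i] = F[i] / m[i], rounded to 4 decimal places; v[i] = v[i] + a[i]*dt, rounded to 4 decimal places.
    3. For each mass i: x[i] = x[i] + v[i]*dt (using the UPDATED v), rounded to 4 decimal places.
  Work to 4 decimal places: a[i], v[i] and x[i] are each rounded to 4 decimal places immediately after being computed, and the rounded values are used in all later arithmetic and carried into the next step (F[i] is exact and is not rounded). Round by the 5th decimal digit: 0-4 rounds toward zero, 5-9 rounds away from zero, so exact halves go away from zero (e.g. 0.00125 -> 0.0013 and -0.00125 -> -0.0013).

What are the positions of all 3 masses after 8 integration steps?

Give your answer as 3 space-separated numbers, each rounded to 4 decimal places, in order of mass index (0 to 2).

Answer: 4.2275 9.3095 12.9831

Derivation:
Step 0: x=[5.0000 9.0000 14.0000] v=[0.0000 0.0000 0.0000]
Step 1: x=[4.9600 9.0200 13.9600] v=[-0.4000 0.2000 -0.4000]
Step 2: x=[4.8840 9.0576 13.8824] v=[-0.7600 0.3760 -0.7760]
Step 3: x=[4.7796 9.1082 13.7718] v=[-1.0442 0.5062 -1.1059]
Step 4: x=[4.6571 9.1655 13.6347] v=[-1.2246 0.5732 -1.3713]
Step 5: x=[4.5287 9.2220 13.4788] v=[-1.2841 0.5654 -1.5590]
Step 6: x=[4.4069 9.2698 13.3126] v=[-1.2183 0.4781 -1.6617]
Step 7: x=[4.3033 9.3012 13.1447] v=[-1.0359 0.3141 -1.6788]
Step 8: x=[4.2275 9.3095 12.9831] v=[-0.7581 0.0832 -1.6162]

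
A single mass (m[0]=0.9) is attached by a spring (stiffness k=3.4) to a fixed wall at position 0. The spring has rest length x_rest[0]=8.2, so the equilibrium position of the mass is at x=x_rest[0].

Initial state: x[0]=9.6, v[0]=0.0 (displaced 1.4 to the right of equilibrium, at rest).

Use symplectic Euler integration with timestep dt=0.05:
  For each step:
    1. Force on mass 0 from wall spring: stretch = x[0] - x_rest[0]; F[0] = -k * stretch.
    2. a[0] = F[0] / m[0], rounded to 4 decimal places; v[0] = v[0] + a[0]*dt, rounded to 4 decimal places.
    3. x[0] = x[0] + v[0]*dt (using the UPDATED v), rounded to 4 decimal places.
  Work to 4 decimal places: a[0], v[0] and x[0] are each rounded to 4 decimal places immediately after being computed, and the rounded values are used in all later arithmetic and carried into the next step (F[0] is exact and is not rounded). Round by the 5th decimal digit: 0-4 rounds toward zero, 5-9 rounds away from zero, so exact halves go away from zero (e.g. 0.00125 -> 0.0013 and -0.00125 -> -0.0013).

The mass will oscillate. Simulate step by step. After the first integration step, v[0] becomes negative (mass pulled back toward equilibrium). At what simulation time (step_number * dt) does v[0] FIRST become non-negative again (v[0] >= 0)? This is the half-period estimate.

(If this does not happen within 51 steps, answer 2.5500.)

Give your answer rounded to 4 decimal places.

Step 0: x=[9.6000] v=[0.0000]
Step 1: x=[9.5868] v=[-0.2644]
Step 2: x=[9.5605] v=[-0.5264]
Step 3: x=[9.5213] v=[-0.7834]
Step 4: x=[9.4697] v=[-1.0330]
Step 5: x=[9.4061] v=[-1.2728]
Step 6: x=[9.3311] v=[-1.5006]
Step 7: x=[9.2454] v=[-1.7143]
Step 8: x=[9.1498] v=[-1.9118]
Step 9: x=[9.0452] v=[-2.0912]
Step 10: x=[8.9327] v=[-2.2509]
Step 11: x=[8.8132] v=[-2.3893]
Step 12: x=[8.6879] v=[-2.5051]
Step 13: x=[8.5580] v=[-2.5973]
Step 14: x=[8.4248] v=[-2.6649]
Step 15: x=[8.2894] v=[-2.7074]
Step 16: x=[8.1532] v=[-2.7243]
Step 17: x=[8.0174] v=[-2.7155]
Step 18: x=[7.8834] v=[-2.6810]
Step 19: x=[7.7523] v=[-2.6212]
Step 20: x=[7.6255] v=[-2.5366]
Step 21: x=[7.5041] v=[-2.4281]
Step 22: x=[7.3893] v=[-2.2967]
Step 23: x=[7.2821] v=[-2.1436]
Step 24: x=[7.1836] v=[-1.9702]
Step 25: x=[7.0947] v=[-1.7782]
Step 26: x=[7.0162] v=[-1.5694]
Step 27: x=[6.9489] v=[-1.3458]
Step 28: x=[6.8934] v=[-1.1095]
Step 29: x=[6.8503] v=[-0.8627]
Step 30: x=[6.8199] v=[-0.6078]
Step 31: x=[6.8025] v=[-0.3471]
Step 32: x=[6.7983] v=[-0.0831]
Step 33: x=[6.8074] v=[0.1817]
First v>=0 after going negative at step 33, time=1.6500

Answer: 1.6500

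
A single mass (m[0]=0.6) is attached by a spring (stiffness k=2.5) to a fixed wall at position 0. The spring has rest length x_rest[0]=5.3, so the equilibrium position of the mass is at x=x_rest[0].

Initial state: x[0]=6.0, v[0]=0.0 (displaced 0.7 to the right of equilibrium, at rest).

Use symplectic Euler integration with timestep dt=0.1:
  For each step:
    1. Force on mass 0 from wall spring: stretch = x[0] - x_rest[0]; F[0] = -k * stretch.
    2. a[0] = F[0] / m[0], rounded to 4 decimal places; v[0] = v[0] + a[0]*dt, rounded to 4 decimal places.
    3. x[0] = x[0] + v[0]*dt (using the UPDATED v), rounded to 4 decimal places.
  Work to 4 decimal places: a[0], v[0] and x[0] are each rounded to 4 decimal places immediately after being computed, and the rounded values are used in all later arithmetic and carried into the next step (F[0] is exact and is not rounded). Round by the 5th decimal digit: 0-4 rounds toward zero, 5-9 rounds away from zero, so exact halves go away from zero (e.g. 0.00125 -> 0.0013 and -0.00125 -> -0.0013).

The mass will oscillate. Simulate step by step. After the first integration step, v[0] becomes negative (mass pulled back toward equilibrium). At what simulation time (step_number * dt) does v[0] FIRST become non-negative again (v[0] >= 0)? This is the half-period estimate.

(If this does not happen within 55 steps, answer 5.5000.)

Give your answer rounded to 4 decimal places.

Step 0: x=[6.0000] v=[0.0000]
Step 1: x=[5.9708] v=[-0.2917]
Step 2: x=[5.9137] v=[-0.5712]
Step 3: x=[5.8310] v=[-0.8269]
Step 4: x=[5.7262] v=[-1.0482]
Step 5: x=[5.6036] v=[-1.2258]
Step 6: x=[5.4684] v=[-1.3523]
Step 7: x=[5.3262] v=[-1.4225]
Step 8: x=[5.1829] v=[-1.4334]
Step 9: x=[5.0444] v=[-1.3846]
Step 10: x=[4.9166] v=[-1.2781]
Step 11: x=[4.8048] v=[-1.1184]
Step 12: x=[4.7136] v=[-0.9121]
Step 13: x=[4.6468] v=[-0.6678]
Step 14: x=[4.6072] v=[-0.3956]
Step 15: x=[4.5965] v=[-0.1069]
Step 16: x=[4.6151] v=[0.1862]
First v>=0 after going negative at step 16, time=1.6000

Answer: 1.6000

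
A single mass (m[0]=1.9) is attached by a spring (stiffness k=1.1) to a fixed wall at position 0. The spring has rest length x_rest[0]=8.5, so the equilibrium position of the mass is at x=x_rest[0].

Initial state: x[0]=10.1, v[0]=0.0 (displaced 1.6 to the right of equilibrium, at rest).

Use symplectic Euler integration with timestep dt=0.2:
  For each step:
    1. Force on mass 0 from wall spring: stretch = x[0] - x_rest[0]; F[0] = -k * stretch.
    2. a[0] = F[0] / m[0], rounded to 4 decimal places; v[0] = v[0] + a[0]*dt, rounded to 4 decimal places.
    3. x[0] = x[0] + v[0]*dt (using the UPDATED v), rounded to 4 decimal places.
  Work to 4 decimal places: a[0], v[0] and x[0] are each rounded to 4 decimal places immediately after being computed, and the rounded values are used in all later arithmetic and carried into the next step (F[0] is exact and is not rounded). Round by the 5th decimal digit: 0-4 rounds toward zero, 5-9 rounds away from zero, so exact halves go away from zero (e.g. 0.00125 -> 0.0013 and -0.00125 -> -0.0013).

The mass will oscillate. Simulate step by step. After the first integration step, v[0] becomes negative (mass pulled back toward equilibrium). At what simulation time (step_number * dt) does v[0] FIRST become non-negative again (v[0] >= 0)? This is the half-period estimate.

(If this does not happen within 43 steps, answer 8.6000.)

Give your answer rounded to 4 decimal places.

Step 0: x=[10.1000] v=[0.0000]
Step 1: x=[10.0629] v=[-0.1853]
Step 2: x=[9.9896] v=[-0.3663]
Step 3: x=[9.8818] v=[-0.5388]
Step 4: x=[9.7420] v=[-0.6988]
Step 5: x=[9.5735] v=[-0.8426]
Step 6: x=[9.3801] v=[-0.9669]
Step 7: x=[9.1663] v=[-1.0688]
Step 8: x=[8.9371] v=[-1.1460]
Step 9: x=[8.6978] v=[-1.1966]
Step 10: x=[8.4539] v=[-1.2195]
Step 11: x=[8.2111] v=[-1.2142]
Step 12: x=[7.9750] v=[-1.1807]
Step 13: x=[7.7510] v=[-1.1199]
Step 14: x=[7.5444] v=[-1.0332]
Step 15: x=[7.3599] v=[-0.9226]
Step 16: x=[7.2018] v=[-0.7906]
Step 17: x=[7.0737] v=[-0.6403]
Step 18: x=[6.9787] v=[-0.4751]
Step 19: x=[6.9189] v=[-0.2989]
Step 20: x=[6.8957] v=[-0.1158]
Step 21: x=[6.9097] v=[0.0700]
First v>=0 after going negative at step 21, time=4.2000

Answer: 4.2000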